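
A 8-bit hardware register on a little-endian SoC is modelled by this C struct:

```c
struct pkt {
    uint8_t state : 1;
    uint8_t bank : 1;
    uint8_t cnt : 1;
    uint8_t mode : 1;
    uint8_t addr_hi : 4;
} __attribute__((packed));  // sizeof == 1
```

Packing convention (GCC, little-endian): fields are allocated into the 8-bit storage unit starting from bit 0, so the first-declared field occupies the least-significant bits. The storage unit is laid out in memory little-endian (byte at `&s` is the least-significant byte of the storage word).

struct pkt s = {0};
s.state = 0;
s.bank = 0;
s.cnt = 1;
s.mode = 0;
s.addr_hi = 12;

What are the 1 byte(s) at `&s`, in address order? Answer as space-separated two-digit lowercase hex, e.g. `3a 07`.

[0+:1] state=0 & 0x1 = 0x0; word=0x00
[1+:1] bank=0 & 0x1 = 0x0; word=0x00
[2+:1] cnt=1 & 0x1 = 0x1; word=0x04
[3+:1] mode=0 & 0x1 = 0x0; word=0x04
[4+:4] addr_hi=12 & 0xf = 0xc; word=0xc4
word = 0xc4 → little-endian bytes:
  [0]=0xc4

c4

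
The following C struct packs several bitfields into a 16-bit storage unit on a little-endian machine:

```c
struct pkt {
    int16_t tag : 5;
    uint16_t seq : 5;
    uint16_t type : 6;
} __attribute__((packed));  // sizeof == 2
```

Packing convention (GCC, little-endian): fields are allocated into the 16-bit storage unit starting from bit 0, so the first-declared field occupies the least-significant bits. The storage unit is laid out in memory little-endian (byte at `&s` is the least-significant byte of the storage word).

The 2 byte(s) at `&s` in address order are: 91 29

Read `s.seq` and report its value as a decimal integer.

12

[0]=0x91 [1]=0x29 (little-endian) → word 0x2991
tag [0+:5] = (word>>0) & 0x1f = 17
seq [5+:5] = (word>>5) & 0x1f = 12  ←
type [10+:6] = (word>>10) & 0x3f = 10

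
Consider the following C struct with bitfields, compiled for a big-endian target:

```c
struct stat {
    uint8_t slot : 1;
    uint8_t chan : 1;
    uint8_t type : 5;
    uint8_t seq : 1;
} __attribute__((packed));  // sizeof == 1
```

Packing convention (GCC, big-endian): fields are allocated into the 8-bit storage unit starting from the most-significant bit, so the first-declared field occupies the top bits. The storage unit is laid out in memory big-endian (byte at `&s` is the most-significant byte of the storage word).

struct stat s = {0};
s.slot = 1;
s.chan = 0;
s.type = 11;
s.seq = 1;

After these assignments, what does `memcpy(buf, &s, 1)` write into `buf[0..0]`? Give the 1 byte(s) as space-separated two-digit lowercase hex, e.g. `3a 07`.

slot:1 = 1 → 0x1 << 7 → word 0x80
chan:1 = 0 → 0x0 << 6 → word 0x80
type:5 = 11 → 0xb << 1 → word 0x96
seq:1 = 1 → 0x1 << 0 → word 0x97
word = 0x97 → big-endian bytes:
  [0]=0x97

97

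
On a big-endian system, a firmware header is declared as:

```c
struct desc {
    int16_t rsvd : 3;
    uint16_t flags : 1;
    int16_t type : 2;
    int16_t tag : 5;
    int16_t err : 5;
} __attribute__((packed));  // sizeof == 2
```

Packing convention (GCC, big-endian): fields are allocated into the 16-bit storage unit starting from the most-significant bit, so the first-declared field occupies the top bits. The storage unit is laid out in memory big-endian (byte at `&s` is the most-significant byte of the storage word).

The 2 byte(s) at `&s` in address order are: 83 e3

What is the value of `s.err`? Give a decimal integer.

[0]=0x83 [1]=0xe3 (big-endian) → word 0x83e3
rsvd:3 @ bit 13 → (0x83e3>>13)&0x7 = 0x4
flags:1 @ bit 12 → (0x83e3>>12)&0x1 = 0x0
type:2 @ bit 10 → (0x83e3>>10)&0x3 = 0x0
tag:5 @ bit 5 → (0x83e3>>5)&0x1f = 0x1f
err:5 @ bit 0 → (0x83e3>>0)&0x1f = 0x3  ←
err signed 5b, MSB=0: value = 3

3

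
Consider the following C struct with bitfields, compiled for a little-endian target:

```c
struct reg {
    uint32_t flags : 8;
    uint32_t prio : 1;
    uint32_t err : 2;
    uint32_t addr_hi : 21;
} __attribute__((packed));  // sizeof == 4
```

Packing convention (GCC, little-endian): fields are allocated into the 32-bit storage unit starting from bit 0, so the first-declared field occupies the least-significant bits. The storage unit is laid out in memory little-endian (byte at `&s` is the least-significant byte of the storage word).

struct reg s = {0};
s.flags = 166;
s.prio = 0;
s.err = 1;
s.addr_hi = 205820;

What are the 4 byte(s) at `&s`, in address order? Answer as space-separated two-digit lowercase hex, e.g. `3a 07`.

a6 e2 1f 19

flags (8b) val=166 bits=0xa6 at bit 0: 0x000000a6
prio (1b) val=0 bits=0x0 at bit 8: 0x000000a6
err (2b) val=1 bits=0x1 at bit 9: 0x000002a6
addr_hi (21b) val=205820 bits=0x323fc at bit 11: 0x191fe2a6
word = 0x191fe2a6 → little-endian bytes:
  [0]=0xa6  [1]=0xe2  [2]=0x1f  [3]=0x19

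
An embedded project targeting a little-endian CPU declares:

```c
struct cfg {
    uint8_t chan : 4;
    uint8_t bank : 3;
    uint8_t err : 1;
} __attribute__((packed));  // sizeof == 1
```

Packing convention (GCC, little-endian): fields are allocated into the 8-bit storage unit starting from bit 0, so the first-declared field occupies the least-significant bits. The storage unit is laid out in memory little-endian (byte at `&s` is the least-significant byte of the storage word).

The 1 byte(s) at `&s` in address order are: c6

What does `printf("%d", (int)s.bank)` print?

[0]=0xc6 (little-endian) → word 0xc6
chan [0+:4] = (word>>0) & 0xf = 6
bank [4+:3] = (word>>4) & 0x7 = 4  ←
err [7+:1] = (word>>7) & 0x1 = 1

4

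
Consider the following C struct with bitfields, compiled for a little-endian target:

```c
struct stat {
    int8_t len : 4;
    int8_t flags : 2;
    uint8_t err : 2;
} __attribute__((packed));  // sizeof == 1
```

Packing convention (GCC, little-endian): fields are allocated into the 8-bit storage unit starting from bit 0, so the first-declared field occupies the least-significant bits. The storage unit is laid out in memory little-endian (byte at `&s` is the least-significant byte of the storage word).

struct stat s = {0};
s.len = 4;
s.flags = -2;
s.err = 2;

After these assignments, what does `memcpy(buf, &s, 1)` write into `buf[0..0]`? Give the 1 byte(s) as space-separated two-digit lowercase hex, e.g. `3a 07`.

a4

len:4 = 4 → 0x4 << 0 → word 0x04
flags:2 = -2 → 0x2 << 4 → word 0x24
err:2 = 2 → 0x2 << 6 → word 0xa4
word = 0xa4 → little-endian bytes:
  [0]=0xa4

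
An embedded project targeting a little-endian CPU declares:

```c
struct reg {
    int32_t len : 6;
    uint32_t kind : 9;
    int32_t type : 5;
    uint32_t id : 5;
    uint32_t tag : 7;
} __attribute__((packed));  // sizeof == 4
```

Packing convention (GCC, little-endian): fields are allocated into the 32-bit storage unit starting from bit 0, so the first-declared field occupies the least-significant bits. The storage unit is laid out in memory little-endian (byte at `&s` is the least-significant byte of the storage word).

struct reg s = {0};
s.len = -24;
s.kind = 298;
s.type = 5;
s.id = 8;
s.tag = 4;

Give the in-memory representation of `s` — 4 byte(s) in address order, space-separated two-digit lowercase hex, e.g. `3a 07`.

a8 ca 82 08

len:6 = -24 → 0x28 << 0 → word 0x00000028
kind:9 = 298 → 0x12a << 6 → word 0x00004aa8
type:5 = 5 → 0x5 << 15 → word 0x0002caa8
id:5 = 8 → 0x8 << 20 → word 0x0082caa8
tag:7 = 4 → 0x4 << 25 → word 0x0882caa8
word = 0x0882caa8 → little-endian bytes:
  [0]=0xa8  [1]=0xca  [2]=0x82  [3]=0x08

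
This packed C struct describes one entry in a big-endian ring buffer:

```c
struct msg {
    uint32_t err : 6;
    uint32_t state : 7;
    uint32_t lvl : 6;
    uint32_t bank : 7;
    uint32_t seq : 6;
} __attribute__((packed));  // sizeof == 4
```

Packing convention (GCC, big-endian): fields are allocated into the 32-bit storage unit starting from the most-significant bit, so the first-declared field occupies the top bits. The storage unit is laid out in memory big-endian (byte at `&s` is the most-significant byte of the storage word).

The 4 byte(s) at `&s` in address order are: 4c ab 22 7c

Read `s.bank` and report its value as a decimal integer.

[0]=0x4c [1]=0xab [2]=0x22 [3]=0x7c (big-endian) → word 0x4cab227c
err [26+:6] = (word>>26) & 0x3f = 19
state [19+:7] = (word>>19) & 0x7f = 21
lvl [13+:6] = (word>>13) & 0x3f = 25
bank [6+:7] = (word>>6) & 0x7f = 9  ←
seq [0+:6] = (word>>0) & 0x3f = 60

9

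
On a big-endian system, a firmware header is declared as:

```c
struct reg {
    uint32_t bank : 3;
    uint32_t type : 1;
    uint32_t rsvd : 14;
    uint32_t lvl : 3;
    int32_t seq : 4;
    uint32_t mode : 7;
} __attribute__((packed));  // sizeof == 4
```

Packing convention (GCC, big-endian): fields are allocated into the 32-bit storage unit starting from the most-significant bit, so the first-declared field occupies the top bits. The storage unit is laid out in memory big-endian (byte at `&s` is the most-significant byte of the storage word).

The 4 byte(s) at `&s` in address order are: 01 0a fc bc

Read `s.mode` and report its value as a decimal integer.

60

[0]=0x01 [1]=0x0a [2]=0xfc [3]=0xbc (big-endian) → word 0x010afcbc
bank:3 @ bit 29 → (0x010afcbc>>29)&0x7 = 0x0
type:1 @ bit 28 → (0x010afcbc>>28)&0x1 = 0x0
rsvd:14 @ bit 14 → (0x010afcbc>>14)&0x3fff = 0x42b
lvl:3 @ bit 11 → (0x010afcbc>>11)&0x7 = 0x7
seq:4 @ bit 7 → (0x010afcbc>>7)&0xf = 0x9
mode:7 @ bit 0 → (0x010afcbc>>0)&0x7f = 0x3c  ←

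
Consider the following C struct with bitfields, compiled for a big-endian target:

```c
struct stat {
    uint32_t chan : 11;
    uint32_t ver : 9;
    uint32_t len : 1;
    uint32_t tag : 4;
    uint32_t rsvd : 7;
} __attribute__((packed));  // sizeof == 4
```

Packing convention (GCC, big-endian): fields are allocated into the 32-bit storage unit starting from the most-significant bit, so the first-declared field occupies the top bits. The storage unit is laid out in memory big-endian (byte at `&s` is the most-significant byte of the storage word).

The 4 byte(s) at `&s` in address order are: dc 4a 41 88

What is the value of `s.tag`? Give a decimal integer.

[0]=0xdc [1]=0x4a [2]=0x41 [3]=0x88 (big-endian) → word 0xdc4a4188
chan:11 @ bit 21 → (0xdc4a4188>>21)&0x7ff = 0x6e2
ver:9 @ bit 12 → (0xdc4a4188>>12)&0x1ff = 0xa4
len:1 @ bit 11 → (0xdc4a4188>>11)&0x1 = 0x0
tag:4 @ bit 7 → (0xdc4a4188>>7)&0xf = 0x3  ←
rsvd:7 @ bit 0 → (0xdc4a4188>>0)&0x7f = 0x8

3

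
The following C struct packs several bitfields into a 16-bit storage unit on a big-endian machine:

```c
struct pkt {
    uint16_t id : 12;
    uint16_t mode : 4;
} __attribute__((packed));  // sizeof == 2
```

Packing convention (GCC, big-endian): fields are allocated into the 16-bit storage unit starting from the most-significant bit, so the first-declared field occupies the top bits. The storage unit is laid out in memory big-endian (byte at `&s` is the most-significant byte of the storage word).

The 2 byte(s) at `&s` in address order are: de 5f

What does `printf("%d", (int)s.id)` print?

3557

[0]=0xde [1]=0x5f (big-endian) → word 0xde5f
id:12 @ bit 4 → (0xde5f>>4)&0xfff = 0xde5  ←
mode:4 @ bit 0 → (0xde5f>>0)&0xf = 0xf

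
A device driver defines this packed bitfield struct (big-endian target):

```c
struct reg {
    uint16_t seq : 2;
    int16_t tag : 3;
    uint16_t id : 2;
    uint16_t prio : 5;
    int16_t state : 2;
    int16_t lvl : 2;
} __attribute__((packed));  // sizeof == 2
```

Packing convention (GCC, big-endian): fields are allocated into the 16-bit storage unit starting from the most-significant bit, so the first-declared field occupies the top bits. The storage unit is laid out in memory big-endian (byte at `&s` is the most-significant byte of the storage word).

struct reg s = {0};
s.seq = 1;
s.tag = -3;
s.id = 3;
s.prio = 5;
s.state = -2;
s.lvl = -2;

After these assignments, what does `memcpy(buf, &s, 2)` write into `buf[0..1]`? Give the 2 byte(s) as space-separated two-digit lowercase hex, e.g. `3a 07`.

6e 5a

seq:2 = 1 → 0x1 << 14 → word 0x4000
tag:3 = -3 → 0x5 << 11 → word 0x6800
id:2 = 3 → 0x3 << 9 → word 0x6e00
prio:5 = 5 → 0x5 << 4 → word 0x6e50
state:2 = -2 → 0x2 << 2 → word 0x6e58
lvl:2 = -2 → 0x2 << 0 → word 0x6e5a
word = 0x6e5a → big-endian bytes:
  [0]=0x6e  [1]=0x5a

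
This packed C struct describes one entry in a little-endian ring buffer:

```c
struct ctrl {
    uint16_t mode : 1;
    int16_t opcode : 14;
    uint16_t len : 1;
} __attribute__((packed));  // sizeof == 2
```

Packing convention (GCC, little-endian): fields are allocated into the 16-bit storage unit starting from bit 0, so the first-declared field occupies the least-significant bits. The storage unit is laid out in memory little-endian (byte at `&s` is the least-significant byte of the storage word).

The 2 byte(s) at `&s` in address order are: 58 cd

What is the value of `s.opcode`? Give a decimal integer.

-6484

[0]=0x58 [1]=0xcd (little-endian) → word 0xcd58
mode [0+:1] = (word>>0) & 0x1 = 0
opcode [1+:14] = (word>>1) & 0x3fff = 9900  ←
len [15+:1] = (word>>15) & 0x1 = 1
opcode signed 14b, MSB=1: 9900 - 16384 = -6484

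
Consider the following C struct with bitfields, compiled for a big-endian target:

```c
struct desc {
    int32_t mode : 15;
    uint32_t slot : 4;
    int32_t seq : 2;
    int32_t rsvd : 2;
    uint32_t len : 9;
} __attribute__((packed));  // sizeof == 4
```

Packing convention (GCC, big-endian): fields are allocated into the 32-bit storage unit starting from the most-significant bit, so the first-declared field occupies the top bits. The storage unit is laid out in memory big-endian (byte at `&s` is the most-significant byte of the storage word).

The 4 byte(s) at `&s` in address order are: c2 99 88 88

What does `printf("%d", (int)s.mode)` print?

-7860

[0]=0xc2 [1]=0x99 [2]=0x88 [3]=0x88 (big-endian) → word 0xc2998888
mode:15 @ bit 17 → (0xc2998888>>17)&0x7fff = 0x614c  ←
slot:4 @ bit 13 → (0xc2998888>>13)&0xf = 0xc
seq:2 @ bit 11 → (0xc2998888>>11)&0x3 = 0x1
rsvd:2 @ bit 9 → (0xc2998888>>9)&0x3 = 0x0
len:9 @ bit 0 → (0xc2998888>>0)&0x1ff = 0x88
mode signed 15b, MSB=1: 24908 - 32768 = -7860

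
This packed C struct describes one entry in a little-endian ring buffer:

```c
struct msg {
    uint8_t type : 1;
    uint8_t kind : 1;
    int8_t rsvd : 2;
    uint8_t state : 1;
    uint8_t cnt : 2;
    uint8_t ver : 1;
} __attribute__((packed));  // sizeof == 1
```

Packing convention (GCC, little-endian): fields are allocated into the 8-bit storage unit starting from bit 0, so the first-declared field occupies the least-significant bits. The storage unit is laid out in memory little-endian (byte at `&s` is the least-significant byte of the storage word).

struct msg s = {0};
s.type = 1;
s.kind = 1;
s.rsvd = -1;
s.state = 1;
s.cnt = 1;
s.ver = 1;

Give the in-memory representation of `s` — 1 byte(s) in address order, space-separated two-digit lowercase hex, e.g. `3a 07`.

bf

[0+:1] type=1 & 0x1 = 0x1; word=0x01
[1+:1] kind=1 & 0x1 = 0x1; word=0x03
[2+:2] rsvd=-1 & 0x3 = 0x3; word=0x0f
[4+:1] state=1 & 0x1 = 0x1; word=0x1f
[5+:2] cnt=1 & 0x3 = 0x1; word=0x3f
[7+:1] ver=1 & 0x1 = 0x1; word=0xbf
word = 0xbf → little-endian bytes:
  [0]=0xbf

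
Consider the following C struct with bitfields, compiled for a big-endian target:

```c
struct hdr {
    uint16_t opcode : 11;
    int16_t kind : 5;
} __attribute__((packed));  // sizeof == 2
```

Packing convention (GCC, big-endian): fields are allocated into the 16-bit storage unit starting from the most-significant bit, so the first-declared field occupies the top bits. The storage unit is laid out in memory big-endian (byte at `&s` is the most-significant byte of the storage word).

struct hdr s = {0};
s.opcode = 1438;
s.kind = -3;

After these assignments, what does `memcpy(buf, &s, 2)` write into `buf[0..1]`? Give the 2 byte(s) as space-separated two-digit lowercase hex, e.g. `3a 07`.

b3 dd

opcode (11b) val=1438 bits=0x59e at bit 5: 0xb3c0
kind (5b) val=-3 bits=0x1d at bit 0: 0xb3dd
word = 0xb3dd → big-endian bytes:
  [0]=0xb3  [1]=0xdd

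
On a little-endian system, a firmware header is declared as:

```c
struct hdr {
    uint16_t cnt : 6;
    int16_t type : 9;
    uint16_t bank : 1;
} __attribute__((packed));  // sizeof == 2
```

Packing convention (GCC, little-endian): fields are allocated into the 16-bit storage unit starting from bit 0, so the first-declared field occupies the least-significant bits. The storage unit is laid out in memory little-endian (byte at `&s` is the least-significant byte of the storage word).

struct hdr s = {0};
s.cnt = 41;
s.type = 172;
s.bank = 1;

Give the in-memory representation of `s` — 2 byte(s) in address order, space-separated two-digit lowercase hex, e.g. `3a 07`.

29 ab

cnt:6 = 41 → 0x29 << 0 → word 0x0029
type:9 = 172 → 0xac << 6 → word 0x2b29
bank:1 = 1 → 0x1 << 15 → word 0xab29
word = 0xab29 → little-endian bytes:
  [0]=0x29  [1]=0xab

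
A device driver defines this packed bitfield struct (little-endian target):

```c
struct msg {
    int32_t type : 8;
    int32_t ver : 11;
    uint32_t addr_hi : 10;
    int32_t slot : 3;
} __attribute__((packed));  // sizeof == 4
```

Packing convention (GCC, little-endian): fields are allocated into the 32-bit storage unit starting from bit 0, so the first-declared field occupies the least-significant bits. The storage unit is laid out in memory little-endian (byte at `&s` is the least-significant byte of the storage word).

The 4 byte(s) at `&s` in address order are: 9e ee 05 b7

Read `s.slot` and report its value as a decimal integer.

-3

[0]=0x9e [1]=0xee [2]=0x05 [3]=0xb7 (little-endian) → word 0xb705ee9e
type:8 @ bit 0 → (0xb705ee9e>>0)&0xff = 0x9e
ver:11 @ bit 8 → (0xb705ee9e>>8)&0x7ff = 0x5ee
addr_hi:10 @ bit 19 → (0xb705ee9e>>19)&0x3ff = 0x2e0
slot:3 @ bit 29 → (0xb705ee9e>>29)&0x7 = 0x5  ←
slot signed 3b, MSB=1: 5 - 8 = -3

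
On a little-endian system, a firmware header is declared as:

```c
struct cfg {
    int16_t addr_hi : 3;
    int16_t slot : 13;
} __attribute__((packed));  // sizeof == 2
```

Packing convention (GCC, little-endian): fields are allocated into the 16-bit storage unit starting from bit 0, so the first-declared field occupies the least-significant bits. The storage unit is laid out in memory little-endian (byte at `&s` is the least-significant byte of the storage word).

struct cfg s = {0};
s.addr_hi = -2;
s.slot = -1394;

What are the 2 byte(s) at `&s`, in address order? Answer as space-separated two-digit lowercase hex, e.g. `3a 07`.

76 d4

[0+:3] addr_hi=-2 & 0x7 = 0x6; word=0x0006
[3+:13] slot=-1394 & 0x1fff = 0x1a8e; word=0xd476
word = 0xd476 → little-endian bytes:
  [0]=0x76  [1]=0xd4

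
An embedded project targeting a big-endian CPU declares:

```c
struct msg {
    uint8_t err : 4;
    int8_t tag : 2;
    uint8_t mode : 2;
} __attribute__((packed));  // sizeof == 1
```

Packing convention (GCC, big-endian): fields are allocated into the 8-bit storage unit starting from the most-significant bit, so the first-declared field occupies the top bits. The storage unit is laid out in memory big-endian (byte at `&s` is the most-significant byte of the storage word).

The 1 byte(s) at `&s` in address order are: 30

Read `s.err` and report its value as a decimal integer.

[0]=0x30 (big-endian) → word 0x30
err [4+:4] = (word>>4) & 0xf = 3  ←
tag [2+:2] = (word>>2) & 0x3 = 0
mode [0+:2] = (word>>0) & 0x3 = 0

3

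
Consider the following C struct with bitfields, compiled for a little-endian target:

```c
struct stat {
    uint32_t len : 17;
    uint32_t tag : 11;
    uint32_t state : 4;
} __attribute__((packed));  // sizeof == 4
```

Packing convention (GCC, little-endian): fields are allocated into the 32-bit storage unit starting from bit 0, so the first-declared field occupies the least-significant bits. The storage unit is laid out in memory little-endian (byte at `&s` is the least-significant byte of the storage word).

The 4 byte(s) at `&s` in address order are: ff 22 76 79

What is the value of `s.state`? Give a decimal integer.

[0]=0xff [1]=0x22 [2]=0x76 [3]=0x79 (little-endian) → word 0x797622ff
len [0+:17] = (word>>0) & 0x1ffff = 8959
tag [17+:11] = (word>>17) & 0x7ff = 1211
state [28+:4] = (word>>28) & 0xf = 7  ←

7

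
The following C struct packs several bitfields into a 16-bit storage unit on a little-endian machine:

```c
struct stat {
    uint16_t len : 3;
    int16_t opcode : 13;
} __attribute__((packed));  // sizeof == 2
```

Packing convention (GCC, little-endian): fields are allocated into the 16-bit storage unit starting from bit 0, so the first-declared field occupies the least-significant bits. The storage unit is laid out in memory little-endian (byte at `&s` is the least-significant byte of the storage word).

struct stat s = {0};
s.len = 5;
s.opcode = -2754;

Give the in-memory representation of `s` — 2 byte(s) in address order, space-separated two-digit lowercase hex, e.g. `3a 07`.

len (3b) val=5 bits=0x5 at bit 0: 0x0005
opcode (13b) val=-2754 bits=0x153e at bit 3: 0xa9f5
word = 0xa9f5 → little-endian bytes:
  [0]=0xf5  [1]=0xa9

f5 a9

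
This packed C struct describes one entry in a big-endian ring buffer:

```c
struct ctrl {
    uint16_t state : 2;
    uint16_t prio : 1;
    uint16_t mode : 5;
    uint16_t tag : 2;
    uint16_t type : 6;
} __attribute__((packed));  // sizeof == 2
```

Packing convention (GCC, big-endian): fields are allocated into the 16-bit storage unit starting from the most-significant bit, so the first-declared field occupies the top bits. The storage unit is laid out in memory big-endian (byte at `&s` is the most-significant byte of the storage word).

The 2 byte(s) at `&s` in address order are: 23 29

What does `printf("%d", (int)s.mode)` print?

[0]=0x23 [1]=0x29 (big-endian) → word 0x2329
state [14+:2] = (word>>14) & 0x3 = 0
prio [13+:1] = (word>>13) & 0x1 = 1
mode [8+:5] = (word>>8) & 0x1f = 3  ←
tag [6+:2] = (word>>6) & 0x3 = 0
type [0+:6] = (word>>0) & 0x3f = 41

3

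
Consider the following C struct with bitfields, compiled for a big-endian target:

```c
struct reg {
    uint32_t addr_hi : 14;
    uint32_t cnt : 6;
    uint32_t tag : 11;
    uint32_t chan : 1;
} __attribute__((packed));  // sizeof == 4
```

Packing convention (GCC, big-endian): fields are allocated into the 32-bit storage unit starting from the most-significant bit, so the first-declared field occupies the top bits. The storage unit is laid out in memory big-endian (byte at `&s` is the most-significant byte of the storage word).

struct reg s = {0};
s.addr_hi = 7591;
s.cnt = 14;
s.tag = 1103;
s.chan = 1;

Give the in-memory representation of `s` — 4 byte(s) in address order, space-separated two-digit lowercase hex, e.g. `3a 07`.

76 9c e8 9f

addr_hi:14 = 7591 → 0x1da7 << 18 → word 0x769c0000
cnt:6 = 14 → 0xe << 12 → word 0x769ce000
tag:11 = 1103 → 0x44f << 1 → word 0x769ce89e
chan:1 = 1 → 0x1 << 0 → word 0x769ce89f
word = 0x769ce89f → big-endian bytes:
  [0]=0x76  [1]=0x9c  [2]=0xe8  [3]=0x9f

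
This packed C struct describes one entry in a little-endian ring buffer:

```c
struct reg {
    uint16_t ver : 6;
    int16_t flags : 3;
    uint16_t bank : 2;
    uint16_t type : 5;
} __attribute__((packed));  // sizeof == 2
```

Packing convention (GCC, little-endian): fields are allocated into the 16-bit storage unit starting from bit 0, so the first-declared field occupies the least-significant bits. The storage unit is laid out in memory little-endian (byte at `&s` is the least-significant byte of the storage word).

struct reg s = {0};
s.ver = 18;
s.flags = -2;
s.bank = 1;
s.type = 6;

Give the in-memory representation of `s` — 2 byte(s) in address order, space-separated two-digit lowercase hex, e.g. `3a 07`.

92 33

[0+:6] ver=18 & 0x3f = 0x12; word=0x0012
[6+:3] flags=-2 & 0x7 = 0x6; word=0x0192
[9+:2] bank=1 & 0x3 = 0x1; word=0x0392
[11+:5] type=6 & 0x1f = 0x6; word=0x3392
word = 0x3392 → little-endian bytes:
  [0]=0x92  [1]=0x33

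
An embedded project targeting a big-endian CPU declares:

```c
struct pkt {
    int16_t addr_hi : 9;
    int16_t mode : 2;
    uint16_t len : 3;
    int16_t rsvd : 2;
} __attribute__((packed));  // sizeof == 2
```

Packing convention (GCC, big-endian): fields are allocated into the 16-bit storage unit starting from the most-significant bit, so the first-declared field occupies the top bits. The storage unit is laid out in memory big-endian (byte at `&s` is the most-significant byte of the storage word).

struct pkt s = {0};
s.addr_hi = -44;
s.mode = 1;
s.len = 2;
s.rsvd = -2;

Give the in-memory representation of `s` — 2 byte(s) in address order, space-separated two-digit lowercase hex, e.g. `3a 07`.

addr_hi:9 = -44 → 0x1d4 << 7 → word 0xea00
mode:2 = 1 → 0x1 << 5 → word 0xea20
len:3 = 2 → 0x2 << 2 → word 0xea28
rsvd:2 = -2 → 0x2 << 0 → word 0xea2a
word = 0xea2a → big-endian bytes:
  [0]=0xea  [1]=0x2a

ea 2a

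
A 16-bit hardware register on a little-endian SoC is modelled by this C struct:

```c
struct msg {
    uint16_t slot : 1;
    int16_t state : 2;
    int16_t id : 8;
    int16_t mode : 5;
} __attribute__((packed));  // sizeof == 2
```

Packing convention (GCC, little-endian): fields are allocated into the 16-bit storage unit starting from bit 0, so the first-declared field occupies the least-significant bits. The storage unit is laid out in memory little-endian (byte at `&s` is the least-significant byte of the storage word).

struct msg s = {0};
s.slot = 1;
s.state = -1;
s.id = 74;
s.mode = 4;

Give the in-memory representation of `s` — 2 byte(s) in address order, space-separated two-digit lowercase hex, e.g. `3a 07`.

[0+:1] slot=1 & 0x1 = 0x1; word=0x0001
[1+:2] state=-1 & 0x3 = 0x3; word=0x0007
[3+:8] id=74 & 0xff = 0x4a; word=0x0257
[11+:5] mode=4 & 0x1f = 0x4; word=0x2257
word = 0x2257 → little-endian bytes:
  [0]=0x57  [1]=0x22

57 22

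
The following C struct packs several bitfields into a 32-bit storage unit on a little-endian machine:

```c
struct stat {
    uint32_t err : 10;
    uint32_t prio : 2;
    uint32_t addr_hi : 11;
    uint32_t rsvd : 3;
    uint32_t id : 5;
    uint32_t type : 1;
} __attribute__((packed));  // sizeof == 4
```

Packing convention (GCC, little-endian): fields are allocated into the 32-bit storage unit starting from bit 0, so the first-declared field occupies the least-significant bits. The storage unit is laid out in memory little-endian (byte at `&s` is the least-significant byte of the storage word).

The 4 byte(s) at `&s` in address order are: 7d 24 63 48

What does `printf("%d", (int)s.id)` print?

[0]=0x7d [1]=0x24 [2]=0x63 [3]=0x48 (little-endian) → word 0x4863247d
err:10 @ bit 0 → (0x4863247d>>0)&0x3ff = 0x7d
prio:2 @ bit 10 → (0x4863247d>>10)&0x3 = 0x1
addr_hi:11 @ bit 12 → (0x4863247d>>12)&0x7ff = 0x632
rsvd:3 @ bit 23 → (0x4863247d>>23)&0x7 = 0x0
id:5 @ bit 26 → (0x4863247d>>26)&0x1f = 0x12  ←
type:1 @ bit 31 → (0x4863247d>>31)&0x1 = 0x0

18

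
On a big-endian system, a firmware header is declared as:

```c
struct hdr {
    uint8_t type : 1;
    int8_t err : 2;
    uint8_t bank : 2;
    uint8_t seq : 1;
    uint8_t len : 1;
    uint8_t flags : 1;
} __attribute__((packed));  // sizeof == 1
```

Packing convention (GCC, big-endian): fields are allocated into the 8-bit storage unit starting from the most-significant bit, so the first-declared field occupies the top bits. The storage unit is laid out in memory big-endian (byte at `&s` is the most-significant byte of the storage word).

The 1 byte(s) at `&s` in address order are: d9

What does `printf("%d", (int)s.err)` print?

[0]=0xd9 (big-endian) → word 0xd9
type:1 @ bit 7 → (0xd9>>7)&0x1 = 0x1
err:2 @ bit 5 → (0xd9>>5)&0x3 = 0x2  ←
bank:2 @ bit 3 → (0xd9>>3)&0x3 = 0x3
seq:1 @ bit 2 → (0xd9>>2)&0x1 = 0x0
len:1 @ bit 1 → (0xd9>>1)&0x1 = 0x0
flags:1 @ bit 0 → (0xd9>>0)&0x1 = 0x1
err signed 2b, MSB=1: 2 - 4 = -2

-2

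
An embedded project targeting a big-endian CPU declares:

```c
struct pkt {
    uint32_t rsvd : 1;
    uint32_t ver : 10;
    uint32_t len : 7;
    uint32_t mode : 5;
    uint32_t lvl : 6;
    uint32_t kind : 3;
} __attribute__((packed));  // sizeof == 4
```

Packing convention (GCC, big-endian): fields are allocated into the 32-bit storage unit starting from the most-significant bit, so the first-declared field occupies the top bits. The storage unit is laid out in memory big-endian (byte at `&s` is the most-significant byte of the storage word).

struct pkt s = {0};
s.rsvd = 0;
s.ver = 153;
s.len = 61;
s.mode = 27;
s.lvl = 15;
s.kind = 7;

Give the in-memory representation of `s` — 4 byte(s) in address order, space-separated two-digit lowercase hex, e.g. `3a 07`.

rsvd:1 = 0 → 0x0 << 31 → word 0x00000000
ver:10 = 153 → 0x99 << 21 → word 0x13200000
len:7 = 61 → 0x3d << 14 → word 0x132f4000
mode:5 = 27 → 0x1b << 9 → word 0x132f7600
lvl:6 = 15 → 0xf << 3 → word 0x132f7678
kind:3 = 7 → 0x7 << 0 → word 0x132f767f
word = 0x132f767f → big-endian bytes:
  [0]=0x13  [1]=0x2f  [2]=0x76  [3]=0x7f

13 2f 76 7f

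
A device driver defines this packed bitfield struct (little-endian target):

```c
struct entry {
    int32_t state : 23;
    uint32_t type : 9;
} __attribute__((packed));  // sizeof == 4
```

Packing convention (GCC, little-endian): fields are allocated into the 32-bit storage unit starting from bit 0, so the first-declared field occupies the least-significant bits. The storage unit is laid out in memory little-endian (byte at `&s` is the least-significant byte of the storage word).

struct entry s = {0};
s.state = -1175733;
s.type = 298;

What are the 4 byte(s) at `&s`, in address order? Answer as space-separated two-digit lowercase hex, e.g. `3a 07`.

state (23b) val=-1175733 bits=0x6e0f4b at bit 0: 0x006e0f4b
type (9b) val=298 bits=0x12a at bit 23: 0x956e0f4b
word = 0x956e0f4b → little-endian bytes:
  [0]=0x4b  [1]=0x0f  [2]=0x6e  [3]=0x95

4b 0f 6e 95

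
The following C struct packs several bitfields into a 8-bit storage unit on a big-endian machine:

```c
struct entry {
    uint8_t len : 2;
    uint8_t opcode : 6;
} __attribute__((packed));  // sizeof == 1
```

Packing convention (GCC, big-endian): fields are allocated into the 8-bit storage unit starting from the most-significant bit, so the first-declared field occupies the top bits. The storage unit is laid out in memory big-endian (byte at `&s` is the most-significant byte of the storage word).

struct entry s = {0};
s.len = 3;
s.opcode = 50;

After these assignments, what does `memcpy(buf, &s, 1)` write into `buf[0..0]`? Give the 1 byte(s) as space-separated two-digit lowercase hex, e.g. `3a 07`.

f2

len (2b) val=3 bits=0x3 at bit 6: 0xc0
opcode (6b) val=50 bits=0x32 at bit 0: 0xf2
word = 0xf2 → big-endian bytes:
  [0]=0xf2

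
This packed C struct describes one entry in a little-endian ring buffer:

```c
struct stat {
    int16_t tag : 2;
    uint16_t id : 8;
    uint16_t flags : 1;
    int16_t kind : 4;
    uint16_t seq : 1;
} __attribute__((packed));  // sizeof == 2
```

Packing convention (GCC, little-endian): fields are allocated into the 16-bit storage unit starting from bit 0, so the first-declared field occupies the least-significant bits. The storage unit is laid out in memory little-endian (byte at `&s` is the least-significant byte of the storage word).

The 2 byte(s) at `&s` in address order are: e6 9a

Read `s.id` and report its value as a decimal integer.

[0]=0xe6 [1]=0x9a (little-endian) → word 0x9ae6
tag [0+:2] = (word>>0) & 0x3 = 2
id [2+:8] = (word>>2) & 0xff = 185  ←
flags [10+:1] = (word>>10) & 0x1 = 0
kind [11+:4] = (word>>11) & 0xf = 3
seq [15+:1] = (word>>15) & 0x1 = 1

185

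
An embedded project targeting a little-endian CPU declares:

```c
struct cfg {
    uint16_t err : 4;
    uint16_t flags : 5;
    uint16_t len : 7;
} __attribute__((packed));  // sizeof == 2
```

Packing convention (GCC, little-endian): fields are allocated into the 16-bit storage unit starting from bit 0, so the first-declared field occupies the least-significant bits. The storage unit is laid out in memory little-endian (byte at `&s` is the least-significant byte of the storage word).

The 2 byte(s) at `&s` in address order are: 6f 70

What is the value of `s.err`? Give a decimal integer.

[0]=0x6f [1]=0x70 (little-endian) → word 0x706f
err:4 @ bit 0 → (0x706f>>0)&0xf = 0xf  ←
flags:5 @ bit 4 → (0x706f>>4)&0x1f = 0x6
len:7 @ bit 9 → (0x706f>>9)&0x7f = 0x38

15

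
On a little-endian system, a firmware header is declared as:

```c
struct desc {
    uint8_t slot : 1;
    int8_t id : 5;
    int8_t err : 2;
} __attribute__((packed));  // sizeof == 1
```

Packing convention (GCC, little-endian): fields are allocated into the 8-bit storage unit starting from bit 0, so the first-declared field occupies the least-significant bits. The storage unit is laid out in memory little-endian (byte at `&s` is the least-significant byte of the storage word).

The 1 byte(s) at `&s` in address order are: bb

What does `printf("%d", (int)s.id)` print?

[0]=0xbb (little-endian) → word 0xbb
slot:1 @ bit 0 → (0xbb>>0)&0x1 = 0x1
id:5 @ bit 1 → (0xbb>>1)&0x1f = 0x1d  ←
err:2 @ bit 6 → (0xbb>>6)&0x3 = 0x2
id signed 5b, MSB=1: 29 - 32 = -3

-3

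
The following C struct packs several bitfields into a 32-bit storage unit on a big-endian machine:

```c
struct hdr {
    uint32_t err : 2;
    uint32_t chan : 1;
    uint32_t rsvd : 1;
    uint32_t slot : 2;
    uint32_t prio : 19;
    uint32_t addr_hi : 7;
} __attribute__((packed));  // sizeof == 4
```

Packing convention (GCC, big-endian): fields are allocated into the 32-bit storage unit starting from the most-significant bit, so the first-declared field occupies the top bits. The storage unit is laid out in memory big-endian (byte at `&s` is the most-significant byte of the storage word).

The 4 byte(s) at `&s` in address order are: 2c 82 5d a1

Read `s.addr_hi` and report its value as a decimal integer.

[0]=0x2c [1]=0x82 [2]=0x5d [3]=0xa1 (big-endian) → word 0x2c825da1
err:2 @ bit 30 → (0x2c825da1>>30)&0x3 = 0x0
chan:1 @ bit 29 → (0x2c825da1>>29)&0x1 = 0x1
rsvd:1 @ bit 28 → (0x2c825da1>>28)&0x1 = 0x0
slot:2 @ bit 26 → (0x2c825da1>>26)&0x3 = 0x3
prio:19 @ bit 7 → (0x2c825da1>>7)&0x7ffff = 0x104bb
addr_hi:7 @ bit 0 → (0x2c825da1>>0)&0x7f = 0x21  ←

33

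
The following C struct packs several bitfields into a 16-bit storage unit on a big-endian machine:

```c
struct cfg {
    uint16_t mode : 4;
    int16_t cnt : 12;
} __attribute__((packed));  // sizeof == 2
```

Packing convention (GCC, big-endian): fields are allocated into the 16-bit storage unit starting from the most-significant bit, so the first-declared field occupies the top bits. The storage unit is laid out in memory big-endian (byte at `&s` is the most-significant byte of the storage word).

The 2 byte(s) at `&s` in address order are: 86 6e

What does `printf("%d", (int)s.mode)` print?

[0]=0x86 [1]=0x6e (big-endian) → word 0x866e
mode:4 @ bit 12 → (0x866e>>12)&0xf = 0x8  ←
cnt:12 @ bit 0 → (0x866e>>0)&0xfff = 0x66e

8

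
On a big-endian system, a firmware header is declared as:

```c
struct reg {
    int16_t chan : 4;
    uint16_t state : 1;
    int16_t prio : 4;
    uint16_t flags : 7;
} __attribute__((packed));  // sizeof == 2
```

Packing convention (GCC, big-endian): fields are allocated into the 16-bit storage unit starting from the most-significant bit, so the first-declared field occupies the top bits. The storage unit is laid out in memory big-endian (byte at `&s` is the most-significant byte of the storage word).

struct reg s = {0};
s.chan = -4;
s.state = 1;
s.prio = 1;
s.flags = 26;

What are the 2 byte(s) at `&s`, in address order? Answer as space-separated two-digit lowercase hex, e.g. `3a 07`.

c8 9a

[12+:4] chan=-4 & 0xf = 0xc; word=0xc000
[11+:1] state=1 & 0x1 = 0x1; word=0xc800
[7+:4] prio=1 & 0xf = 0x1; word=0xc880
[0+:7] flags=26 & 0x7f = 0x1a; word=0xc89a
word = 0xc89a → big-endian bytes:
  [0]=0xc8  [1]=0x9a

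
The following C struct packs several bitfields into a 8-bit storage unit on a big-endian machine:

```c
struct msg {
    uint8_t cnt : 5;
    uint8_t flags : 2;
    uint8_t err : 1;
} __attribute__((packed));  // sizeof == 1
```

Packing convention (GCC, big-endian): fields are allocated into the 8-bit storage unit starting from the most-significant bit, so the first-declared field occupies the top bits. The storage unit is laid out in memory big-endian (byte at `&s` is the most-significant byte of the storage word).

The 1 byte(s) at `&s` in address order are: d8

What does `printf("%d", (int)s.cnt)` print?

[0]=0xd8 (big-endian) → word 0xd8
cnt [3+:5] = (word>>3) & 0x1f = 27  ←
flags [1+:2] = (word>>1) & 0x3 = 0
err [0+:1] = (word>>0) & 0x1 = 0

27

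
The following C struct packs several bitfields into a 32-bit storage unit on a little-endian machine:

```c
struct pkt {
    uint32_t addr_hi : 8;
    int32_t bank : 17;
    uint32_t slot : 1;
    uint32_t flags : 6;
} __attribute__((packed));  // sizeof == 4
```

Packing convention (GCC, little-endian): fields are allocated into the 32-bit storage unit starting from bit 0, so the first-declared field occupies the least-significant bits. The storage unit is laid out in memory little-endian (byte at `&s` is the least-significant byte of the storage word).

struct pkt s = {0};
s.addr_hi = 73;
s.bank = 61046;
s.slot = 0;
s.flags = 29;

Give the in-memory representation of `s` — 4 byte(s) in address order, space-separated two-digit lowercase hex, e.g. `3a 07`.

addr_hi (8b) val=73 bits=0x49 at bit 0: 0x00000049
bank (17b) val=61046 bits=0xee76 at bit 8: 0x00ee7649
slot (1b) val=0 bits=0x0 at bit 25: 0x00ee7649
flags (6b) val=29 bits=0x1d at bit 26: 0x74ee7649
word = 0x74ee7649 → little-endian bytes:
  [0]=0x49  [1]=0x76  [2]=0xee  [3]=0x74

49 76 ee 74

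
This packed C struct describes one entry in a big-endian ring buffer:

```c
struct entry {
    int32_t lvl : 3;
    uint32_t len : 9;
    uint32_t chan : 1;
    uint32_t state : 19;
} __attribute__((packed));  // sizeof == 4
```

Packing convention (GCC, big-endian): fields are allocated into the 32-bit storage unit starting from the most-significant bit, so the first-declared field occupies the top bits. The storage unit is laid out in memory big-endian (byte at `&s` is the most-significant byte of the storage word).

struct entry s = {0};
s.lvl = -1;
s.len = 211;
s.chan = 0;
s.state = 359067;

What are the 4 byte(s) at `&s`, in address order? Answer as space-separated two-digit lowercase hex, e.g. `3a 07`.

lvl (3b) val=-1 bits=0x7 at bit 29: 0xe0000000
len (9b) val=211 bits=0xd3 at bit 20: 0xed300000
chan (1b) val=0 bits=0x0 at bit 19: 0xed300000
state (19b) val=359067 bits=0x57a9b at bit 0: 0xed357a9b
word = 0xed357a9b → big-endian bytes:
  [0]=0xed  [1]=0x35  [2]=0x7a  [3]=0x9b

ed 35 7a 9b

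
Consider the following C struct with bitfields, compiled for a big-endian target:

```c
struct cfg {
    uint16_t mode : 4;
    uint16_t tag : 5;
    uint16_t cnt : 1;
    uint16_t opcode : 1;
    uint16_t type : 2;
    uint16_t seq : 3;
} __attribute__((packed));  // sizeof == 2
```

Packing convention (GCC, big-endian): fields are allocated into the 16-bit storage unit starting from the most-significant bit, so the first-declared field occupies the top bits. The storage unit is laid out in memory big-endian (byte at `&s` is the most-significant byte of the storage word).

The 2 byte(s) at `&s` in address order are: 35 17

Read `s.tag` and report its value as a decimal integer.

[0]=0x35 [1]=0x17 (big-endian) → word 0x3517
mode [12+:4] = (word>>12) & 0xf = 3
tag [7+:5] = (word>>7) & 0x1f = 10  ←
cnt [6+:1] = (word>>6) & 0x1 = 0
opcode [5+:1] = (word>>5) & 0x1 = 0
type [3+:2] = (word>>3) & 0x3 = 2
seq [0+:3] = (word>>0) & 0x7 = 7

10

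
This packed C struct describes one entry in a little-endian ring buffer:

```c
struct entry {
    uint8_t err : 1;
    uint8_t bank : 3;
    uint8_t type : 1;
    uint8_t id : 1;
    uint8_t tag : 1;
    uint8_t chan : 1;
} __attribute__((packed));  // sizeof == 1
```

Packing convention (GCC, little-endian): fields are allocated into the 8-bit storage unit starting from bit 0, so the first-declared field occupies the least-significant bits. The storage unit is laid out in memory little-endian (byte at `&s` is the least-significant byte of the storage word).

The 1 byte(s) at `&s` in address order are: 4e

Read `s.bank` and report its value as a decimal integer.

7

[0]=0x4e (little-endian) → word 0x4e
err:1 @ bit 0 → (0x4e>>0)&0x1 = 0x0
bank:3 @ bit 1 → (0x4e>>1)&0x7 = 0x7  ←
type:1 @ bit 4 → (0x4e>>4)&0x1 = 0x0
id:1 @ bit 5 → (0x4e>>5)&0x1 = 0x0
tag:1 @ bit 6 → (0x4e>>6)&0x1 = 0x1
chan:1 @ bit 7 → (0x4e>>7)&0x1 = 0x0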